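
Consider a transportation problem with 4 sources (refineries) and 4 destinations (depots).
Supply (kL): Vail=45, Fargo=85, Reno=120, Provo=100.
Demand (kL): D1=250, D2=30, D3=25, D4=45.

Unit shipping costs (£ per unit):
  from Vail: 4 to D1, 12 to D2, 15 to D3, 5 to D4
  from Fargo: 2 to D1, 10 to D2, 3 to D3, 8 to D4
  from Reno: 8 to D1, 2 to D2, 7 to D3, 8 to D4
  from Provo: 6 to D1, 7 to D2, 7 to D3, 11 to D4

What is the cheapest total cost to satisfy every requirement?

One minimum-cost allocation:
  Vail–D1: 45 × £4 = £180
  Fargo–D1: 85 × £2 = £170
  Reno–D1: 20 × £8 = £160
  Reno–D2: 30 × £2 = £60
  Reno–D3: 25 × £7 = £175
  Reno–D4: 45 × £8 = £360
  Provo–D1: 100 × £6 = £600
Total = 180 + 170 + 160 + 60 + 175 + 360 + 600 = £1705.

1705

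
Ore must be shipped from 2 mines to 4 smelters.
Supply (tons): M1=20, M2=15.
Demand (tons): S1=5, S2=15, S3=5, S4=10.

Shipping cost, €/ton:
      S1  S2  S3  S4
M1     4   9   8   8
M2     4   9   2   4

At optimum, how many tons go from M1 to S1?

5

Optimal shipments:
  M1→S1: 5 × €4 = €20
  M1→S2: 15 × €9 = €135
  M2→S3: 5 × €2 = €10
  M2→S4: 10 × €4 = €40
Total cost = €205.
So M1→S1 carries 5 tons.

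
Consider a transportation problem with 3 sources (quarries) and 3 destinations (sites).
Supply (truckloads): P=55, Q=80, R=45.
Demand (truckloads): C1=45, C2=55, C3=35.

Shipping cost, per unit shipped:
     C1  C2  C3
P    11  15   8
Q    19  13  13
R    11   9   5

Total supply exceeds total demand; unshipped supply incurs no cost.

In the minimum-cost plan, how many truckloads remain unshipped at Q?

45

An optimal plan:
  P–C1: 45 × 11 = 495
  P–C3: 10 × 8 = 80
  Q–C2: 35 × 13 = 455
  R–C2: 20 × 9 = 180
  R–C3: 25 × 5 = 125
Total cost = 1335.
Q ships 35 of its 80, leaving 45.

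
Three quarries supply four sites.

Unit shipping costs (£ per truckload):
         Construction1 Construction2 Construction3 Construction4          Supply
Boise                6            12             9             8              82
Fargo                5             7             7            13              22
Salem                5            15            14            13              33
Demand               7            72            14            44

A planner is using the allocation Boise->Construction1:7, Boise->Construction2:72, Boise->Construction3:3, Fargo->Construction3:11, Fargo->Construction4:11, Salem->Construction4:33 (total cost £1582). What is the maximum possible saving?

237

Current plan cost = 7·6 + 72·12 + 3·9 + 11·7 + 11·13 + 33·13 = £1582.
Optimal plan:
  Boise–Construction2: 24 × £12 = £288
  Boise–Construction3: 14 × £9 = £126
  Boise–Construction4: 44 × £8 = £352
  Fargo–Construction2: 22 × £7 = £154
  Salem–Construction1: 7 × £5 = £35
  Salem–Construction2: 26 × £15 = £390
Optimal cost = £1345.
Saving = 1582 − 1345 = £237.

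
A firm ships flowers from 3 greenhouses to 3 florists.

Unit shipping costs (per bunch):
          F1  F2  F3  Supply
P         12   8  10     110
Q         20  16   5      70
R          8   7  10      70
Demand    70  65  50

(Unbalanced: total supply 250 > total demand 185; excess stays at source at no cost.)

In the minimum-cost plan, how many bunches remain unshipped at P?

45

An optimal plan:
  P→F2: 65 × 8 = 520
  Q→F3: 50 × 5 = 250
  R→F1: 70 × 8 = 560
Total cost = 1330.
P ships 65 of its 110, leaving 45.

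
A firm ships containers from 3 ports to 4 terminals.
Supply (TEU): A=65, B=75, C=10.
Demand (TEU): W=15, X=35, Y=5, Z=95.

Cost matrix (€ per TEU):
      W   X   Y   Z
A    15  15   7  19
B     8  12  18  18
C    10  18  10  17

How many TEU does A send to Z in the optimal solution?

Optimal shipments:
  A→Y: 5 × €7 = €35
  A→Z: 60 × €19 = €1140
  B→W: 15 × €8 = €120
  B→X: 35 × €12 = €420
  B→Z: 25 × €18 = €450
  C→Z: 10 × €17 = €170
Total cost = €2335.
So A→Z carries 60 TEU.

60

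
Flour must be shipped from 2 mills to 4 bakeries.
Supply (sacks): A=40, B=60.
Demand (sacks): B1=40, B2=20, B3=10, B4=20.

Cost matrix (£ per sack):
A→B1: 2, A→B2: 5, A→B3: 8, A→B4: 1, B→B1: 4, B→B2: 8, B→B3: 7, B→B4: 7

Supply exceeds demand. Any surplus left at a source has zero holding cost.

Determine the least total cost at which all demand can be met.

350

A cheapest plan:
  A–B2: 20 sacks
  A–B4: 20 sacks
  B–B1: 40 sacks
  B–B3: 10 sacks
Total cost = £350.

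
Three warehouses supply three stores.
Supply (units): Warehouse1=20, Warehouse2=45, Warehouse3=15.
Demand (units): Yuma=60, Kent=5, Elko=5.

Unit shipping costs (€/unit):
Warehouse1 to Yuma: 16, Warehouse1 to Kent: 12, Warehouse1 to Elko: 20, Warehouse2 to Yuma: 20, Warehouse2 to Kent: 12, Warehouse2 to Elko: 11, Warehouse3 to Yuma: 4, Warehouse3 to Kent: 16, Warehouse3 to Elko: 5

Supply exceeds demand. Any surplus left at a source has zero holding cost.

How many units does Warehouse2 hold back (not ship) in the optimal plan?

Minimum-cost shipments:
  Warehouse1→Yuma: 20 × €16 = €320
  Warehouse2→Yuma: 25 × €20 = €500
  Warehouse2→Kent: 5 × €12 = €60
  Warehouse2→Elko: 5 × €11 = €55
  Warehouse3→Yuma: 15 × €4 = €60
Total cost = €995.
Warehouse2 ships 35 of its 45, leaving 10.

10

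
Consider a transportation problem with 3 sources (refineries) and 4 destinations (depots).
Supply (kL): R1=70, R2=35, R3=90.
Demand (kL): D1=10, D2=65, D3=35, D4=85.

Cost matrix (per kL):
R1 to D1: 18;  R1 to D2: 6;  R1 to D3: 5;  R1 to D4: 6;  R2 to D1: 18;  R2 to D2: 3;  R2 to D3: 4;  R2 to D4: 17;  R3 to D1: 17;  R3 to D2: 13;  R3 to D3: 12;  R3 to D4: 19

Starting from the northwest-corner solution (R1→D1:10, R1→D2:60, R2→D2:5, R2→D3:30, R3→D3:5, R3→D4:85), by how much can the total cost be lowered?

560

Current plan cost = 10·18 + 60·6 + 5·3 + 30·4 + 5·12 + 85·19 = 2350.
Optimal plan:
  R1 to D4: 70 × 6 = 420
  R2 to D2: 35 × 3 = 105
  R3 to D1: 10 × 17 = 170
  R3 to D2: 30 × 13 = 390
  R3 to D3: 35 × 12 = 420
  R3 to D4: 15 × 19 = 285
Optimal cost = 1790.
Saving = 2350 − 1790 = 560.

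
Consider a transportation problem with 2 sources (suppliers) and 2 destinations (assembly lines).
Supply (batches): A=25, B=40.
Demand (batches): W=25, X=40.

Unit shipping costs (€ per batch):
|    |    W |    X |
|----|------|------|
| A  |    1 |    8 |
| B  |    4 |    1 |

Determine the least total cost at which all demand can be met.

An optimal shipping plan:
  A to W: 25 × €1 = €25
  B to X: 40 × €1 = €40
Total = 25 + 40 = €65.
(Supply check: A ships 25; B ships 40.)

65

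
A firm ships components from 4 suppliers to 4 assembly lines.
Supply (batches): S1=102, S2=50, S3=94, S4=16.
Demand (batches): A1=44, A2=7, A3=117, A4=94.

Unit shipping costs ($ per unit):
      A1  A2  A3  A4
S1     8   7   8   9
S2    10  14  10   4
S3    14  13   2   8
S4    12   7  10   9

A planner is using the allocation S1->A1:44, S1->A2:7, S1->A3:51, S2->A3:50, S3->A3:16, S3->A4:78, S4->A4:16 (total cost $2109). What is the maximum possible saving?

740

Current plan cost = 44·8 + 7·7 + 51·8 + 50·10 + 16·2 + 78·8 + 16·9 = $2109.
Optimal plan:
  S1 to A1: 44 × $8 = $352
  S1 to A2: 7 × $7 = $49
  S1 to A3: 23 × $8 = $184
  S1 to A4: 28 × $9 = $252
  S2 to A4: 50 × $4 = $200
  S3 to A3: 94 × $2 = $188
  S4 to A4: 16 × $9 = $144
Optimal cost = $1369.
Saving = 2109 − 1369 = $740.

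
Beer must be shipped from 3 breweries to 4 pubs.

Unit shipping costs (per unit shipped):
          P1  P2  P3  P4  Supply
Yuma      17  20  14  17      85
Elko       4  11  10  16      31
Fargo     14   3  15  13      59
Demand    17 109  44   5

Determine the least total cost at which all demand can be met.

1820

Optimal allocation:
  Yuma to P2: 36 × 20 = 720
  Yuma to P3: 44 × 14 = 616
  Yuma to P4: 5 × 17 = 85
  Elko to P1: 17 × 4 = 68
  Elko to P2: 14 × 11 = 154
  Fargo to P2: 59 × 3 = 177
Total = 720 + 616 + 85 + 68 + 154 + 177 = 1820.
(Supply check: Yuma ships 85; Elko ships 31; Fargo ships 59.)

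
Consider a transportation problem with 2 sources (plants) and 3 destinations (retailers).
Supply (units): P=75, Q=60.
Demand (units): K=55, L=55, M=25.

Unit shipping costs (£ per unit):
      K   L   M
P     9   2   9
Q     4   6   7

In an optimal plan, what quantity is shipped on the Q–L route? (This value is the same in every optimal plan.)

Solving gives:
  P–L: 55 × £2 = £110
  P–M: 20 × £9 = £180
  Q–K: 55 × £4 = £220
  Q–M: 5 × £7 = £35
Total cost = £545.
The route Q→L is not used.

0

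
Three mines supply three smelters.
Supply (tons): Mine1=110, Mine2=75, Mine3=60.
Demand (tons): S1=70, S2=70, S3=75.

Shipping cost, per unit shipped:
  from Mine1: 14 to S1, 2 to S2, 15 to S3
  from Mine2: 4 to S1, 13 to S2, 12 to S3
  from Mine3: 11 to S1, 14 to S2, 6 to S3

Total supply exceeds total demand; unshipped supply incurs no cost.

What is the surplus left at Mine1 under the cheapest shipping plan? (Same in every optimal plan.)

30

Minimum-cost shipments:
  Mine1 to S2: 70 × 2 = 140
  Mine1 to S3: 10 × 15 = 150
  Mine2 to S1: 70 × 4 = 280
  Mine2 to S3: 5 × 12 = 60
  Mine3 to S3: 60 × 6 = 360
Total cost = 990.
Mine1 ships 80 of its 110, leaving 30.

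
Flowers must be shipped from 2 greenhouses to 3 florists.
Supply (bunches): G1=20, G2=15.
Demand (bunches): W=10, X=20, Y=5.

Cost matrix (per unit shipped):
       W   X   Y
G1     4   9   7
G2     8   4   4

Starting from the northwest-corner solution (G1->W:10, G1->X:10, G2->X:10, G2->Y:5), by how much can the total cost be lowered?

10

Current plan cost = 10·4 + 10·9 + 10·4 + 5·4 = 190.
Optimal plan:
  G1 to W: 10 × 4 = 40
  G1 to X: 5 × 9 = 45
  G1 to Y: 5 × 7 = 35
  G2 to X: 15 × 4 = 60
Optimal cost = 180.
Saving = 190 − 180 = 10.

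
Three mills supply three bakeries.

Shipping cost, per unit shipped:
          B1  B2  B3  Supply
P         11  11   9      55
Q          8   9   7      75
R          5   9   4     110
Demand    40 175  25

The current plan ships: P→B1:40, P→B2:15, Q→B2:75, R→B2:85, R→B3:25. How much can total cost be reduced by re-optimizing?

160

Current plan cost = 40·11 + 15·11 + 75·9 + 85·9 + 25·4 = 2145.
Optimal plan:
  P→B2: 55 × 11 = 605
  Q→B2: 75 × 9 = 675
  R→B1: 40 × 5 = 200
  R→B2: 45 × 9 = 405
  R→B3: 25 × 4 = 100
Optimal cost = 1985.
Saving = 2145 − 1985 = 160.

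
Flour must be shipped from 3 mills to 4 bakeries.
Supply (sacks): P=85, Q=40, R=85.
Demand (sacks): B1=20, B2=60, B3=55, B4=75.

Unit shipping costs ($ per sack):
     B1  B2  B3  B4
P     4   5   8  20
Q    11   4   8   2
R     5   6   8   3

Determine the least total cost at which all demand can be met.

An optimal shipping plan:
  P->B1: 20 × $4 = $80
  P->B2: 60 × $5 = $300
  P->B3: 5 × $8 = $40
  Q->B4: 40 × $2 = $80
  R->B3: 50 × $8 = $400
  R->B4: 35 × $3 = $105
Total = 80 + 300 + 40 + 80 + 400 + 105 = $1005.

1005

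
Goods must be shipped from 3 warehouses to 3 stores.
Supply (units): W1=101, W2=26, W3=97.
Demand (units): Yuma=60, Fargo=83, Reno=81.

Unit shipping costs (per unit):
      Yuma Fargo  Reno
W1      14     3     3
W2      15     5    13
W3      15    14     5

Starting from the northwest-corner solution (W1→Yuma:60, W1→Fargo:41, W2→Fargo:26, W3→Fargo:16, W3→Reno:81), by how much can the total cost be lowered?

204

Current plan cost = 60·14 + 41·3 + 26·5 + 16·14 + 81·5 = 1722.
Optimal plan:
  W1 to Fargo: 57 units
  W1 to Reno: 44 units
  W2 to Fargo: 26 units
  W3 to Yuma: 60 units
  W3 to Reno: 37 units
Optimal cost = 1518.
Saving = 1722 − 1518 = 204.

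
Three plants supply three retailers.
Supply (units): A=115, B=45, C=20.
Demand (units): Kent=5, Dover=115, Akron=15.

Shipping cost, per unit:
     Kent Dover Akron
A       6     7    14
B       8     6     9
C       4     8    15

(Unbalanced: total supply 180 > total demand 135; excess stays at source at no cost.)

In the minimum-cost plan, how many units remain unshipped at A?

Minimum-cost shipments:
  A–Dover: 85 units
  B–Dover: 30 units
  B–Akron: 15 units
  C–Kent: 5 units
Total cost = 930.
A ships 85 of its 115, leaving 30.

30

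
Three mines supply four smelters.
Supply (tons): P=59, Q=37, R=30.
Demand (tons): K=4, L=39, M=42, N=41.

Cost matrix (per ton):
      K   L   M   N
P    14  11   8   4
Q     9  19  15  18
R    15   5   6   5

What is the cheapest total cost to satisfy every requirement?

Optimal allocation:
  P→L: 9 × 11 = 99
  P→M: 9 × 8 = 72
  P→N: 41 × 4 = 164
  Q→K: 4 × 9 = 36
  Q→M: 33 × 15 = 495
  R→L: 30 × 5 = 150
Total = 99 + 72 + 164 + 36 + 495 + 150 = 1016.

1016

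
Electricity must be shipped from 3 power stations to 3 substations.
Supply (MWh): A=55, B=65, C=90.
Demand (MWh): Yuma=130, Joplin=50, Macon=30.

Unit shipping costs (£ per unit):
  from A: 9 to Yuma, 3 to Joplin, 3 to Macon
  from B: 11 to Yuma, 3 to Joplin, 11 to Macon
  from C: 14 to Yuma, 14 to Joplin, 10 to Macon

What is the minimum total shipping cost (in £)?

1890

An optimal shipping plan:
  A→Yuma: 25 × £9 = £225
  A→Macon: 30 × £3 = £90
  B→Yuma: 15 × £11 = £165
  B→Joplin: 50 × £3 = £150
  C→Yuma: 90 × £14 = £1260
Total = 225 + 90 + 165 + 150 + 1260 = £1890.
(Supply check: A ships 55; B ships 65; C ships 90.)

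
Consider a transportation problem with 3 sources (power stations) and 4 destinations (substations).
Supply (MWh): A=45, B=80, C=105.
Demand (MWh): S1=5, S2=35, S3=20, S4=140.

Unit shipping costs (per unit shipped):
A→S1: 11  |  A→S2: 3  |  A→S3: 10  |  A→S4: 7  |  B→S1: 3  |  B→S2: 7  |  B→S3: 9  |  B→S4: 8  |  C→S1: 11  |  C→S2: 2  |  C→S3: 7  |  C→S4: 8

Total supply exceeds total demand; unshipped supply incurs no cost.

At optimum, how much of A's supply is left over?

An optimal plan:
  A–S4: 45 × 7 = 315
  B–S1: 5 × 3 = 15
  B–S4: 45 × 8 = 360
  C–S2: 35 × 2 = 70
  C–S3: 20 × 7 = 140
  C–S4: 50 × 8 = 400
Total cost = 1300.
A ships 45 of its 45, leaving 0.

0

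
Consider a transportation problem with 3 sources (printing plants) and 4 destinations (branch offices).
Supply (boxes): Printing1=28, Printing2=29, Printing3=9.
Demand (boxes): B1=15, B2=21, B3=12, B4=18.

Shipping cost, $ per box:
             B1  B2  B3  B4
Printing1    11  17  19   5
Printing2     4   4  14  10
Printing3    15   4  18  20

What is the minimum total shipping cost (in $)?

A cheapest plan:
  Printing1→B3: 10 × $19 = $190
  Printing1→B4: 18 × $5 = $90
  Printing2→B1: 15 × $4 = $60
  Printing2→B2: 12 × $4 = $48
  Printing2→B3: 2 × $14 = $28
  Printing3→B2: 9 × $4 = $36
Total = 190 + 90 + 60 + 48 + 28 + 36 = $452.

452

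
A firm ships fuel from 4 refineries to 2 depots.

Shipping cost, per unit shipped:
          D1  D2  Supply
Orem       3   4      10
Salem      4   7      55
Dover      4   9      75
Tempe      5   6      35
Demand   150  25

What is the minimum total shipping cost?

750

Optimal allocation:
  Orem to D1: 10 × 3 = 30
  Salem to D1: 55 × 4 = 220
  Dover to D1: 75 × 4 = 300
  Tempe to D1: 10 × 5 = 50
  Tempe to D2: 25 × 6 = 150
Total = 30 + 220 + 300 + 50 + 150 = 750.
(Supply check: Orem ships 10; Salem ships 55; Dover ships 75; Tempe ships 35.)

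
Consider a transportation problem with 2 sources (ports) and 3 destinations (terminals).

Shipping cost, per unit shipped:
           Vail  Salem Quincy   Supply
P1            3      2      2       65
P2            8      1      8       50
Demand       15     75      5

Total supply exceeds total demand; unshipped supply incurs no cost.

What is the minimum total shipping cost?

155

A cheapest plan:
  P1->Vail: 15 × 3 = 45
  P1->Salem: 25 × 2 = 50
  P1->Quincy: 5 × 2 = 10
  P2->Salem: 50 × 1 = 50
Total = 45 + 50 + 10 + 50 = 155.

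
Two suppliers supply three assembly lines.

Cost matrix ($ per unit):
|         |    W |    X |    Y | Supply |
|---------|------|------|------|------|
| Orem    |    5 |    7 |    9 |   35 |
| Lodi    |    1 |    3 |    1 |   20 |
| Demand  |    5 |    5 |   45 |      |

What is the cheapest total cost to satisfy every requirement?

305

Optimal allocation:
  Orem→W: 5 × $5 = $25
  Orem→X: 5 × $7 = $35
  Orem→Y: 25 × $9 = $225
  Lodi→Y: 20 × $1 = $20
Total = 25 + 35 + 225 + 20 = $305.
(Supply check: Orem ships 35; Lodi ships 20.)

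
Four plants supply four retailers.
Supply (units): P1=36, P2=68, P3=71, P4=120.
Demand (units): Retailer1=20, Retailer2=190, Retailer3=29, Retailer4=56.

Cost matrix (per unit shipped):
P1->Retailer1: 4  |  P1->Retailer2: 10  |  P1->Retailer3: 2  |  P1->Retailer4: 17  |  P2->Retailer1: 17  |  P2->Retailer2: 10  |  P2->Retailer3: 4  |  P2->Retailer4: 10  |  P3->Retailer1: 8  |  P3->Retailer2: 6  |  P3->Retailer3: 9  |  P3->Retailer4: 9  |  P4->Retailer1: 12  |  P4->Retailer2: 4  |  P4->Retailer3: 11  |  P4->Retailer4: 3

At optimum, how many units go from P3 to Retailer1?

0

The minimum-cost plan:
  P1 to Retailer1: 20 × 4 = 80
  P1 to Retailer3: 16 × 2 = 32
  P2 to Retailer2: 55 × 10 = 550
  P2 to Retailer3: 13 × 4 = 52
  P3 to Retailer2: 71 × 6 = 426
  P4 to Retailer2: 64 × 4 = 256
  P4 to Retailer4: 56 × 3 = 168
Total cost = 1564.
The route P3→Retailer1 is not used.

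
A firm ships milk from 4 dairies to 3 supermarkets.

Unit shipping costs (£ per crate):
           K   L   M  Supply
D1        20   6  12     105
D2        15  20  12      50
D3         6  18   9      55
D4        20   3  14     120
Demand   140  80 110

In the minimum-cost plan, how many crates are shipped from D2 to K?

The minimum-cost plan:
  D1->M: 105 × £12 = £1260
  D2->K: 50 × £15 = £750
  D3->K: 55 × £6 = £330
  D4->K: 35 × £20 = £700
  D4->L: 80 × £3 = £240
  D4->M: 5 × £14 = £70
Total cost = £3350.
So D2→K carries 50 crates.

50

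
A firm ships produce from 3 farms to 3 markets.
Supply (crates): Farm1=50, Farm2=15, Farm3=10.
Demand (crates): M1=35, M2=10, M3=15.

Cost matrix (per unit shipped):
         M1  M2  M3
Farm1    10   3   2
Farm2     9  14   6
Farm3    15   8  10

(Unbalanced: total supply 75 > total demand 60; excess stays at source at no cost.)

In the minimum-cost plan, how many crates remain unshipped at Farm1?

5

Minimum-cost shipments:
  Farm1→M1: 20 crates
  Farm1→M2: 10 crates
  Farm1→M3: 15 crates
  Farm2→M1: 15 crates
Total cost = 395.
Farm1 ships 45 of its 50, leaving 5.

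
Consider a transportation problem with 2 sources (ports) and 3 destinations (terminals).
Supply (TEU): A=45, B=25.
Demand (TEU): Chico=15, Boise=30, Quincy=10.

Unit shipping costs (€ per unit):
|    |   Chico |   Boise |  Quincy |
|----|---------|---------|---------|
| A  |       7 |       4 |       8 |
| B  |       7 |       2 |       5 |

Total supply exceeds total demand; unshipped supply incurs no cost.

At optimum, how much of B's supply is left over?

0

An optimal plan:
  A to Chico: 15 TEU
  A to Boise: 15 TEU
  B to Boise: 15 TEU
  B to Quincy: 10 TEU
Total cost = €245.
B ships 25 of its 25, leaving 0.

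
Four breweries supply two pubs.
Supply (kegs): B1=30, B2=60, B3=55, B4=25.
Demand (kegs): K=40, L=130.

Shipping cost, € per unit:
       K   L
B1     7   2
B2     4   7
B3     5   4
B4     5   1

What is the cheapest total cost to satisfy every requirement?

An optimal shipping plan:
  B1 to L: 30 kegs
  B2 to K: 40 kegs
  B2 to L: 20 kegs
  B3 to L: 55 kegs
  B4 to L: 25 kegs
Total cost = €605.
(Supply check: B1 ships 30; B2 ships 60; B3 ships 55; B4 ships 25.)

605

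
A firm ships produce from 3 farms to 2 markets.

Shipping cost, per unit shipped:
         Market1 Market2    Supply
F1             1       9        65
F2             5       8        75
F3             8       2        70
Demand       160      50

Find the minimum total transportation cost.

700

One minimum-cost allocation:
  F1–Market1: 65 crates
  F2–Market1: 75 crates
  F3–Market1: 20 crates
  F3–Market2: 50 crates
Total cost = 700.
(Supply check: F1 ships 65; F2 ships 75; F3 ships 70.)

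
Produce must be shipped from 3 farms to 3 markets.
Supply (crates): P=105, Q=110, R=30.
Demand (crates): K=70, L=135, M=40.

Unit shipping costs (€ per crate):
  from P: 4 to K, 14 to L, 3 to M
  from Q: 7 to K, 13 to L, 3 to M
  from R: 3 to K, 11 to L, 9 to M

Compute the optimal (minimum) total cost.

A cheapest plan:
  P->K: 70 × €4 = €280
  P->M: 35 × €3 = €105
  Q->L: 105 × €13 = €1365
  Q->M: 5 × €3 = €15
  R->L: 30 × €11 = €330
Total = 280 + 105 + 1365 + 15 + 330 = €2095.

2095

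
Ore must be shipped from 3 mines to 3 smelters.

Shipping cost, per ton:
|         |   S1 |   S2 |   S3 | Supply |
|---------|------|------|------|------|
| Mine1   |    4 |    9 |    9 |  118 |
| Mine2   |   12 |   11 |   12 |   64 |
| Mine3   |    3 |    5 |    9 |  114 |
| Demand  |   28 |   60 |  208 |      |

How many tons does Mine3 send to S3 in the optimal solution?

26

Optimal shipments:
  Mine1 to S3: 118 × 9 = 1062
  Mine2 to S3: 64 × 12 = 768
  Mine3 to S1: 28 × 3 = 84
  Mine3 to S2: 60 × 5 = 300
  Mine3 to S3: 26 × 9 = 234
Total cost = 2448.
So Mine3→S3 carries 26 tons.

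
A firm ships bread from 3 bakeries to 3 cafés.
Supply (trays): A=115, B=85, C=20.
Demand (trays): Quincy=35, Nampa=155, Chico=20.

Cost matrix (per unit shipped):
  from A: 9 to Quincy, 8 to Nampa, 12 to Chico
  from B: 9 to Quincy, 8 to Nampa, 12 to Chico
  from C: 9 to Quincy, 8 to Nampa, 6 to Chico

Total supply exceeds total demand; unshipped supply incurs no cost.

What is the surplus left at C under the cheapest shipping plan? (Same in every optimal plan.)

0

Minimum-cost shipments:
  A–Nampa: 115 trays
  B–Quincy: 35 trays
  B–Nampa: 40 trays
  C–Chico: 20 trays
Total cost = 1675.
C ships 20 of its 20, leaving 0.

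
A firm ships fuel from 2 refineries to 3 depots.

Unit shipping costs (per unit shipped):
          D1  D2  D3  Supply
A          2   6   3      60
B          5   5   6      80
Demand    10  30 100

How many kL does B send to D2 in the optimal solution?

The minimum-cost plan:
  A to D1: 10 × 2 = 20
  A to D3: 50 × 3 = 150
  B to D2: 30 × 5 = 150
  B to D3: 50 × 6 = 300
Total cost = 620.
So B→D2 carries 30 kL.

30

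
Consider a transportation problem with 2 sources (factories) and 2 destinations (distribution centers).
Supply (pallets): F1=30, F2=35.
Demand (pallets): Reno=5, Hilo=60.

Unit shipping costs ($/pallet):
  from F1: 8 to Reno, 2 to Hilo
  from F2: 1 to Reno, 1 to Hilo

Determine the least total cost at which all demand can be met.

95

One minimum-cost allocation:
  F1 to Hilo: 30 pallets
  F2 to Reno: 5 pallets
  F2 to Hilo: 30 pallets
Total cost = $95.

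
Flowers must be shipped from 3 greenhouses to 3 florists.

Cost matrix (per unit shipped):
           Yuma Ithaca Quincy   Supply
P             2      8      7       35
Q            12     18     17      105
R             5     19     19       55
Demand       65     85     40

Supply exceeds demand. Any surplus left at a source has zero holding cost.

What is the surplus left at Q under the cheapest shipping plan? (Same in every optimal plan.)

5

Minimum-cost shipments:
  P->Ithaca: 35 × 8 = 280
  Q->Yuma: 10 × 12 = 120
  Q->Ithaca: 50 × 18 = 900
  Q->Quincy: 40 × 17 = 680
  R->Yuma: 55 × 5 = 275
Total cost = 2255.
Q ships 100 of its 105, leaving 5.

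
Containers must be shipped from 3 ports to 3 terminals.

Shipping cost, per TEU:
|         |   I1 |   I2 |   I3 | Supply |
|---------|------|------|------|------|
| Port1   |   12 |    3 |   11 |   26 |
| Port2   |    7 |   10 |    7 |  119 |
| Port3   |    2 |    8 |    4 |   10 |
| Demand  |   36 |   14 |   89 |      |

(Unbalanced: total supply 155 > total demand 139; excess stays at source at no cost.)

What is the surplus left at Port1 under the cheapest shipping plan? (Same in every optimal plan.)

12

Minimum-cost shipments:
  Port1→I2: 14 × 3 = 42
  Port2→I1: 26 × 7 = 182
  Port2→I3: 89 × 7 = 623
  Port3→I1: 10 × 2 = 20
Total cost = 867.
Port1 ships 14 of its 26, leaving 12.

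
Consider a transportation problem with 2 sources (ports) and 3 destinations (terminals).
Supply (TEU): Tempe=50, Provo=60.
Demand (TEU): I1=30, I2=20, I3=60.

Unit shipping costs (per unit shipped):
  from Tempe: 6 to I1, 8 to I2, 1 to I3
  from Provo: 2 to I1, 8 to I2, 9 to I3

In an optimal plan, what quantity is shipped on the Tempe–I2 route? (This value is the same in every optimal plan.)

Solving gives:
  Tempe to I3: 50 × 1 = 50
  Provo to I1: 30 × 2 = 60
  Provo to I2: 20 × 8 = 160
  Provo to I3: 10 × 9 = 90
Total cost = 360.
The route Tempe→I2 is not used.

0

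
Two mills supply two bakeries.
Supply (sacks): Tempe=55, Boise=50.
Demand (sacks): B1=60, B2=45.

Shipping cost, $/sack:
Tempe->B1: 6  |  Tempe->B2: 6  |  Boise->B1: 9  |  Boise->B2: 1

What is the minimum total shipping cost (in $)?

An optimal shipping plan:
  Tempe–B1: 55 × $6 = $330
  Boise–B1: 5 × $9 = $45
  Boise–B2: 45 × $1 = $45
Total = 330 + 45 + 45 = $420.

420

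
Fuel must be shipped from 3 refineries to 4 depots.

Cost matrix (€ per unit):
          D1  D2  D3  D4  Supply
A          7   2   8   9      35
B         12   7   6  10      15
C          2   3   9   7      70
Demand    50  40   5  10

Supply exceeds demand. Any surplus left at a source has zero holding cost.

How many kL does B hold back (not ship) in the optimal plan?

An optimal plan:
  A->D2: 35 kL
  B->D3: 5 kL
  C->D1: 50 kL
  C->D2: 5 kL
  C->D4: 10 kL
Total cost = €285.
B ships 5 of its 15, leaving 10.

10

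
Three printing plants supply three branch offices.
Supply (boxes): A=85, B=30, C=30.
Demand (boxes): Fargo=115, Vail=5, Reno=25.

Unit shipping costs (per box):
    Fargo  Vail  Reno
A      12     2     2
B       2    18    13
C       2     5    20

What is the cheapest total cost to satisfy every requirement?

One minimum-cost allocation:
  A to Fargo: 55 × 12 = 660
  A to Vail: 5 × 2 = 10
  A to Reno: 25 × 2 = 50
  B to Fargo: 30 × 2 = 60
  C to Fargo: 30 × 2 = 60
Total = 660 + 10 + 50 + 60 + 60 = 840.
(Supply check: A ships 85; B ships 30; C ships 30.)

840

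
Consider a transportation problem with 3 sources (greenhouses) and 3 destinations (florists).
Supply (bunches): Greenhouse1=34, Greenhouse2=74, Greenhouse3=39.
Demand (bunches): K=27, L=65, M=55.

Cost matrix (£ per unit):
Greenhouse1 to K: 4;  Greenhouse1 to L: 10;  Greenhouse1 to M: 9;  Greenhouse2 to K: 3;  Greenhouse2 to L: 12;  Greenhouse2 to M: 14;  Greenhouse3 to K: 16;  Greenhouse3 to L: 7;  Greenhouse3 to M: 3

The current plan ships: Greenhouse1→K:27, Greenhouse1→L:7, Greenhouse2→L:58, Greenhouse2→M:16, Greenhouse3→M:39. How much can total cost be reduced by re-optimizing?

129

Current plan cost = 27·4 + 7·10 + 58·12 + 16·14 + 39·3 = £1215.
Optimal plan:
  Greenhouse1–L: 18 bunches
  Greenhouse1–M: 16 bunches
  Greenhouse2–K: 27 bunches
  Greenhouse2–L: 47 bunches
  Greenhouse3–M: 39 bunches
Optimal cost = £1086.
Saving = 1215 − 1086 = £129.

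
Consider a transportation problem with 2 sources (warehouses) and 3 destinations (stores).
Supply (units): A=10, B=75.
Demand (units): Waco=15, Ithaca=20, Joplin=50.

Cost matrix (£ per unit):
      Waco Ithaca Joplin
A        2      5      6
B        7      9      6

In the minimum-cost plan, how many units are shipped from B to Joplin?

50

The minimum-cost plan:
  A->Waco: 10 × £2 = £20
  B->Waco: 5 × £7 = £35
  B->Ithaca: 20 × £9 = £180
  B->Joplin: 50 × £6 = £300
Total cost = £535.
So B→Joplin carries 50 units.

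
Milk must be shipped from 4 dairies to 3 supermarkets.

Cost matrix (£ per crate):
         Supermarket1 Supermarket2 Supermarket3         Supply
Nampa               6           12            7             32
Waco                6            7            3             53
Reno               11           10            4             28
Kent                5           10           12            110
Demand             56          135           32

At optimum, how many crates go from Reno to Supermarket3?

28

Optimal shipments:
  Nampa→Supermarket1: 28 × £6 = £168
  Nampa→Supermarket3: 4 × £7 = £28
  Waco→Supermarket2: 53 × £7 = £371
  Reno→Supermarket3: 28 × £4 = £112
  Kent→Supermarket1: 28 × £5 = £140
  Kent→Supermarket2: 82 × £10 = £820
Total cost = £1639.
So Reno→Supermarket3 carries 28 crates.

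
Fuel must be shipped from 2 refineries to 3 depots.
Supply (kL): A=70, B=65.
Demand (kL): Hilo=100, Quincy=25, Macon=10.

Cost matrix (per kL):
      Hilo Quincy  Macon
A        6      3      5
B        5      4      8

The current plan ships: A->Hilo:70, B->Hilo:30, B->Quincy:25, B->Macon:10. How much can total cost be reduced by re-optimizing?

90

Current plan cost = 70·6 + 30·5 + 25·4 + 10·8 = 750.
Optimal plan:
  A->Hilo: 35 kL
  A->Quincy: 25 kL
  A->Macon: 10 kL
  B->Hilo: 65 kL
Optimal cost = 660.
Saving = 750 − 660 = 90.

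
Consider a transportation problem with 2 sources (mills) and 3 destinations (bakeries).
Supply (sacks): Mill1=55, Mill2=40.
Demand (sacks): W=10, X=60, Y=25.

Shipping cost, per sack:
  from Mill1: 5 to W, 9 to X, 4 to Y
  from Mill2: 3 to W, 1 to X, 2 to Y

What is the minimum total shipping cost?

One minimum-cost allocation:
  Mill1–W: 10 sacks
  Mill1–X: 20 sacks
  Mill1–Y: 25 sacks
  Mill2–X: 40 sacks
Total cost = 370.
(Supply check: Mill1 ships 55; Mill2 ships 40.)

370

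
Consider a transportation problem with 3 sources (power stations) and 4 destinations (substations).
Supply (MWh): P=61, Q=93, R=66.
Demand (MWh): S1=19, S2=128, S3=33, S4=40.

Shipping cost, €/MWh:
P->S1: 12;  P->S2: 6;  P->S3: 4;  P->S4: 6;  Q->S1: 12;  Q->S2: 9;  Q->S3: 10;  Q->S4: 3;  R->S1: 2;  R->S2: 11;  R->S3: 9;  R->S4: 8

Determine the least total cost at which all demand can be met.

1452

Optimal allocation:
  P->S2: 61 MWh
  Q->S2: 53 MWh
  Q->S4: 40 MWh
  R->S1: 19 MWh
  R->S2: 14 MWh
  R->S3: 33 MWh
Total cost = €1452.
(Supply check: P ships 61; Q ships 93; R ships 66.)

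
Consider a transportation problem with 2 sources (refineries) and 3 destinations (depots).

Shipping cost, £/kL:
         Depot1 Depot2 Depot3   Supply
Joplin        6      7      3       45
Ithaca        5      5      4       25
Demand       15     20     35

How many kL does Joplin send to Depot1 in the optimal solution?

Optimal shipments:
  Joplin to Depot1: 10 × £6 = £60
  Joplin to Depot3: 35 × £3 = £105
  Ithaca to Depot1: 5 × £5 = £25
  Ithaca to Depot2: 20 × £5 = £100
Total cost = £290.
So Joplin→Depot1 carries 10 kL.

10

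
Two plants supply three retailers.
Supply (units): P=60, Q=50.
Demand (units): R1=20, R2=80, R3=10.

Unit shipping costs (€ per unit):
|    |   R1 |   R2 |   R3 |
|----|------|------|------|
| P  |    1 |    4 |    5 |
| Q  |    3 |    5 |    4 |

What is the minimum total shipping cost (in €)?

420

Optimal allocation:
  P→R1: 20 × €1 = €20
  P→R2: 40 × €4 = €160
  Q→R2: 40 × €5 = €200
  Q→R3: 10 × €4 = €40
Total = 20 + 160 + 200 + 40 = €420.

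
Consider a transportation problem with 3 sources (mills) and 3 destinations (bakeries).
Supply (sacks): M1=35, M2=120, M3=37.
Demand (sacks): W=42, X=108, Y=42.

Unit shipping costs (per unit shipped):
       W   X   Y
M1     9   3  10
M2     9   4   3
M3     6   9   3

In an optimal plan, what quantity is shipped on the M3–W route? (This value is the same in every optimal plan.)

The minimum-cost plan:
  M1–X: 35 × 3 = 105
  M2–W: 5 × 9 = 45
  M2–X: 73 × 4 = 292
  M2–Y: 42 × 3 = 126
  M3–W: 37 × 6 = 222
Total cost = 790.
So M3→W carries 37 sacks.

37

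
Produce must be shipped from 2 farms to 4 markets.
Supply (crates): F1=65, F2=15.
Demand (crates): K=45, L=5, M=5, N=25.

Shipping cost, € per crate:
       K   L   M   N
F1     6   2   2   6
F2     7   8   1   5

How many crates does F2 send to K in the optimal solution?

The minimum-cost plan:
  F1 to K: 45 × €6 = €270
  F1 to L: 5 × €2 = €10
  F1 to M: 5 × €2 = €10
  F1 to N: 10 × €6 = €60
  F2 to N: 15 × €5 = €75
Total cost = €425.
The route F2→K is not used.

0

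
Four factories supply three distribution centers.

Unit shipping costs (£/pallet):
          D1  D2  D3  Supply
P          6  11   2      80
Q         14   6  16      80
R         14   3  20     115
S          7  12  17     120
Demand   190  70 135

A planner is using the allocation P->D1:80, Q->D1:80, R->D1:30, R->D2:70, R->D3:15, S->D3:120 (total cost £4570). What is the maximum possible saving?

1500

Current plan cost = 80·6 + 80·14 + 30·14 + 70·3 + 15·20 + 120·17 = £4570.
Optimal plan:
  P->D3: 80 × £2 = £160
  Q->D1: 25 × £14 = £350
  Q->D3: 55 × £16 = £880
  R->D1: 45 × £14 = £630
  R->D2: 70 × £3 = £210
  S->D1: 120 × £7 = £840
Optimal cost = £3070.
Saving = 4570 − 3070 = £1500.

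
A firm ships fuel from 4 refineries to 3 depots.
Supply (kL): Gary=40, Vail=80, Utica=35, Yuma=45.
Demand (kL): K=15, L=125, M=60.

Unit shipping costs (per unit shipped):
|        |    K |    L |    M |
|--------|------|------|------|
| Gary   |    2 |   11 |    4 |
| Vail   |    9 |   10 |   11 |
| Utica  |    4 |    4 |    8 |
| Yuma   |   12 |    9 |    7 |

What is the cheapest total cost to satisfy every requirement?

An optimal shipping plan:
  Gary→K: 15 × 2 = 30
  Gary→M: 25 × 4 = 100
  Vail→L: 80 × 10 = 800
  Utica→L: 35 × 4 = 140
  Yuma→L: 10 × 9 = 90
  Yuma→M: 35 × 7 = 245
Total = 30 + 100 + 800 + 140 + 90 + 245 = 1405.

1405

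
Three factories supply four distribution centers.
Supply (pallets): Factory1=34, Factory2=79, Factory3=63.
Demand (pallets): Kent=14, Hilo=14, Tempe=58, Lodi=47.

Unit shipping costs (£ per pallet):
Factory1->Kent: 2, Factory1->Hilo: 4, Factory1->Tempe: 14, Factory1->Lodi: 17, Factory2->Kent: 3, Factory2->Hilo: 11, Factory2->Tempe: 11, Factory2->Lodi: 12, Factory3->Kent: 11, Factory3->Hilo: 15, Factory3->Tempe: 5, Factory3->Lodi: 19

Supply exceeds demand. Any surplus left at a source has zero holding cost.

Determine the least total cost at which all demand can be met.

One minimum-cost allocation:
  Factory1->Kent: 14 × £2 = £28
  Factory1->Hilo: 14 × £4 = £56
  Factory2->Lodi: 47 × £12 = £564
  Factory3->Tempe: 58 × £5 = £290
Total = 28 + 56 + 564 + 290 = £938.

938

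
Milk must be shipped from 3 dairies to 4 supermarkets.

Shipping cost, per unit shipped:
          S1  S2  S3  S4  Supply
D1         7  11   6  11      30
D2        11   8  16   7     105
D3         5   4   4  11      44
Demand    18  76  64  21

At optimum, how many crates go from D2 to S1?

8

Solving gives:
  D1 to S3: 30 × 6 = 180
  D2 to S1: 8 × 11 = 88
  D2 to S2: 76 × 8 = 608
  D2 to S4: 21 × 7 = 147
  D3 to S1: 10 × 5 = 50
  D3 to S3: 34 × 4 = 136
Total cost = 1209.
So D2→S1 carries 8 crates.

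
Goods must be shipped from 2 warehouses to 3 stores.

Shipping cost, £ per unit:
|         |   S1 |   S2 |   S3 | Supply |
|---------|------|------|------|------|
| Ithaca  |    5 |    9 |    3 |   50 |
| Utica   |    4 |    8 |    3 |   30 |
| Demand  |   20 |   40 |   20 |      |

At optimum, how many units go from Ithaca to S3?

Optimal shipments:
  Ithaca–S1: 20 × £5 = £100
  Ithaca–S2: 10 × £9 = £90
  Ithaca–S3: 20 × £3 = £60
  Utica–S2: 30 × £8 = £240
Total cost = £490.
So Ithaca→S3 carries 20 units.

20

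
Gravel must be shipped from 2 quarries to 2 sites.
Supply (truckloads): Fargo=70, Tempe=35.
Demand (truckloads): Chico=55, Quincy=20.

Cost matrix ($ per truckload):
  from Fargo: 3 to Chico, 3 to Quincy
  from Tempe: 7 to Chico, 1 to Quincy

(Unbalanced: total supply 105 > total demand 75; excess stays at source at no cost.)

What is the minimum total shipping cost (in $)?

185

Optimal allocation:
  Fargo to Chico: 55 × $3 = $165
  Tempe to Quincy: 20 × $1 = $20
Total = 165 + 20 = $185.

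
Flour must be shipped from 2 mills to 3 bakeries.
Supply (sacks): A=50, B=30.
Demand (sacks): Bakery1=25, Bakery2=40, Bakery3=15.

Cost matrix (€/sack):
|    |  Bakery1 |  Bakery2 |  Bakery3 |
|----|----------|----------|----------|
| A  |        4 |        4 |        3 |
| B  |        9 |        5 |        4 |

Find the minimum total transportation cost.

335

An optimal shipping plan:
  A→Bakery1: 25 × €4 = €100
  A→Bakery2: 25 × €4 = €100
  B→Bakery2: 15 × €5 = €75
  B→Bakery3: 15 × €4 = €60
Total = 100 + 100 + 75 + 60 = €335.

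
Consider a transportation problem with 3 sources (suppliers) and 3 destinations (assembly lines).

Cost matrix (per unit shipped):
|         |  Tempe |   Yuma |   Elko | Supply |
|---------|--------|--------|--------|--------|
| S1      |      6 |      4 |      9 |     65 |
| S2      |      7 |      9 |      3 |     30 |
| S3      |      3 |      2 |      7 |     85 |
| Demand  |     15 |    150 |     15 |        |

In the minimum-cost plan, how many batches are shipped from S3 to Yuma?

The minimum-cost plan:
  S1 to Yuma: 65 × 4 = 260
  S2 to Tempe: 15 × 7 = 105
  S2 to Elko: 15 × 3 = 45
  S3 to Yuma: 85 × 2 = 170
Total cost = 580.
So S3→Yuma carries 85 batches.

85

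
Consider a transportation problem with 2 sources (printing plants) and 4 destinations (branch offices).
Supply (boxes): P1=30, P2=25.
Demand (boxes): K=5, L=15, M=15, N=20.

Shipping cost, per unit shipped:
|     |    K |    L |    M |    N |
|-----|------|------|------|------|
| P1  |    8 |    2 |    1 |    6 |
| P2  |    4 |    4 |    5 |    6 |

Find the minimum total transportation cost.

Optimal allocation:
  P1–L: 15 × 2 = 30
  P1–M: 15 × 1 = 15
  P2–K: 5 × 4 = 20
  P2–N: 20 × 6 = 120
Total = 30 + 15 + 20 + 120 = 185.
(Supply check: P1 ships 30; P2 ships 25.)

185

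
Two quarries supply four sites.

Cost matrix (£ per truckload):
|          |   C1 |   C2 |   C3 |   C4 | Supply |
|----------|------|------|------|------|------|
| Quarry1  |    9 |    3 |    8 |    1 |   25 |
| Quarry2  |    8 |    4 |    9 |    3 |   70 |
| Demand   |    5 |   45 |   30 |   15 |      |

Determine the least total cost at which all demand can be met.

Optimal allocation:
  Quarry1–C2: 10 × £3 = £30
  Quarry1–C4: 15 × £1 = £15
  Quarry2–C1: 5 × £8 = £40
  Quarry2–C2: 35 × £4 = £140
  Quarry2–C3: 30 × £9 = £270
Total = 30 + 15 + 40 + 140 + 270 = £495.

495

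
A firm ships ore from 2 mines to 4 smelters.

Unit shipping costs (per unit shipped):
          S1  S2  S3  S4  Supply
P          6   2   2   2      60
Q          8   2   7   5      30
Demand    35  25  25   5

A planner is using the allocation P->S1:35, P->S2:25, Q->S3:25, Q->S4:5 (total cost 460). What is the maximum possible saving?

130

Current plan cost = 35·6 + 25·2 + 25·7 + 5·5 = 460.
Optimal plan:
  P→S1: 30 × 6 = 180
  P→S3: 25 × 2 = 50
  P→S4: 5 × 2 = 10
  Q→S1: 5 × 8 = 40
  Q→S2: 25 × 2 = 50
Optimal cost = 330.
Saving = 460 − 330 = 130.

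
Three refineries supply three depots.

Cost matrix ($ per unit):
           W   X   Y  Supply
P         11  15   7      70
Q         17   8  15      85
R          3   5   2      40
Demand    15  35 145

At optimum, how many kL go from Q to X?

35

The minimum-cost plan:
  P–Y: 70 × $7 = $490
  Q–X: 35 × $8 = $280
  Q–Y: 50 × $15 = $750
  R–W: 15 × $3 = $45
  R–Y: 25 × $2 = $50
Total cost = $1615.
So Q→X carries 35 kL.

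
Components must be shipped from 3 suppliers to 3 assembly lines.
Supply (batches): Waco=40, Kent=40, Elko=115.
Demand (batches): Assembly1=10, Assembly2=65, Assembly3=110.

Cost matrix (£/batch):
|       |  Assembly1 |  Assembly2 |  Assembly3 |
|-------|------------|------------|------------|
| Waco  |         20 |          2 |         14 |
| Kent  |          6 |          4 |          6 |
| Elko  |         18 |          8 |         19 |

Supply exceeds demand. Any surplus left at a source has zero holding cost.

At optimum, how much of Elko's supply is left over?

Minimum-cost shipments:
  Waco to Assembly2: 40 × £2 = £80
  Kent to Assembly3: 40 × £6 = £240
  Elko to Assembly1: 10 × £18 = £180
  Elko to Assembly2: 25 × £8 = £200
  Elko to Assembly3: 70 × £19 = £1330
Total cost = £2030.
Elko ships 105 of its 115, leaving 10.

10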